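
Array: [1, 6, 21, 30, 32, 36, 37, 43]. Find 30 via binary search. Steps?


Search for 30:
[0,7] mid=3 arr[3]=30
Total: 1 comparisons


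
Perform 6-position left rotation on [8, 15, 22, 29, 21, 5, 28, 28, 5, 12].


Left rotate by 6: [28, 28, 5, 12, 8, 15, 22, 29, 21, 5]


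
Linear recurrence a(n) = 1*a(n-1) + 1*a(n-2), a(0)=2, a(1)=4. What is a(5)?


Build bottom-up:
...a(3)=10, a(4)=16, a(5)=1*16+1*10=26


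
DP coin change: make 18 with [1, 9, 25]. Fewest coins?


dp[0]=0; dp[i]=1+min(dp[i-c] for c in coins)
...dp[13]=5, dp[14]=6, dp[15]=7, dp[16]=8, dp[17]=9, dp[18]=2
Minimum coins for 18 = 2


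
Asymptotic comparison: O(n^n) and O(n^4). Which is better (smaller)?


quartic grows slower than n^n
O(n^4) is asymptotically smaller; O(n^n) grows faster


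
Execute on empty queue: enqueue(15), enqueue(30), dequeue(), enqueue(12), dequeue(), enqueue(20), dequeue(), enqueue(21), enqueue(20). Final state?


enqueue(15) -> [15]
enqueue(30) -> [15, 30]
dequeue() returns 15 -> [30]
enqueue(12) -> [30, 12]
dequeue() returns 30 -> [12]
enqueue(20) -> [12, 20]
dequeue() returns 12 -> [20]
enqueue(21) -> [20, 21]
enqueue(20) -> [20, 21, 20]
Final queue (front to back): [20, 21, 20]


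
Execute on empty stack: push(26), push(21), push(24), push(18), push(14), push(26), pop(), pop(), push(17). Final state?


push(26) -> [26]
push(21) -> [26, 21]
push(24) -> [26, 21, 24]
push(18) -> [26, 21, 24, 18]
push(14) -> [26, 21, 24, 18, 14]
push(26) -> [26, 21, 24, 18, 14, 26]
pop() returns 26 -> [26, 21, 24, 18, 14]
pop() returns 14 -> [26, 21, 24, 18]
push(17) -> [26, 21, 24, 18, 17]
Final stack (bottom to top): [26, 21, 24, 18, 17]


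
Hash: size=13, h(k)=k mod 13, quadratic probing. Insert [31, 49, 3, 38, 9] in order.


Insertions: 31->slot 5; 49->slot 10; 3->slot 3; 38->slot 12; 9->slot 9
Table: [None, None, None, 3, None, 31, None, None, None, 9, 49, None, 38]


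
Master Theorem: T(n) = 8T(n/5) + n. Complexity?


a=8, b=5, c=1. log_5(8)=1.292 > c=1. Case 1: O(n^log_b(a)) = O(n^1.292)
Complexity: O(n^1.292)


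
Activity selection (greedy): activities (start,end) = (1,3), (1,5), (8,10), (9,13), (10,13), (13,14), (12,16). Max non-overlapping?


Greedy: pick earliest-ending, then skip overlaps.
Selected (4 activities): [(1, 3), (8, 10), (10, 13), (13, 14)]


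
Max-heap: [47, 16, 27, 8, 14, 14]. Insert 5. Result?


Append 5: [47, 16, 27, 8, 14, 14, 5]
Bubble up: no swaps needed
Result: [47, 16, 27, 8, 14, 14, 5]


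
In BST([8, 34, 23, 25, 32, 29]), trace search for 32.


BST root = 8
Search for 32: compare at each node
Path: [8, 34, 23, 25, 32]


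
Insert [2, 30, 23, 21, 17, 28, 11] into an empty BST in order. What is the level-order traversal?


Root = 2; build tree by BST insertion.
Level-Order traversal: [2, 30, 23, 21, 28, 17, 11]


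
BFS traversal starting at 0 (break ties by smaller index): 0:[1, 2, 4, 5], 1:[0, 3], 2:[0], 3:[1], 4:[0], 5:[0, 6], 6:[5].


BFS queue: start with [0]
Visit order: [0, 1, 2, 4, 5, 3, 6]


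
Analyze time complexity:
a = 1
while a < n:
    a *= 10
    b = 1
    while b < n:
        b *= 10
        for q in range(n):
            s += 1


Per nesting level: O(log n) * O(log n) * O(n) = O(n (log n)^2)
Complexity: O(n (log n)^2)


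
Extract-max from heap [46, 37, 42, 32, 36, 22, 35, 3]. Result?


Max = 46
Replace root with last, heapify down
Resulting heap: [42, 37, 35, 32, 36, 22, 3]


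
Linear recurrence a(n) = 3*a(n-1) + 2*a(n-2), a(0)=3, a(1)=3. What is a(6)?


Build bottom-up:
...a(4)=183, a(5)=651, a(6)=3*651+2*183=2319


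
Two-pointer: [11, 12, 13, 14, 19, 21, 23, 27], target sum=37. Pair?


Two pointers: lo=0, hi=7
Found pair: (14, 23) summing to 37


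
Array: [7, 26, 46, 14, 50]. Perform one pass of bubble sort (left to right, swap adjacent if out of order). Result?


After one pass: [7, 26, 14, 46, 50]


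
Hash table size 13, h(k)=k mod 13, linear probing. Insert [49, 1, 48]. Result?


Insertions: 49->slot 10; 1->slot 1; 48->slot 9
Table: [None, 1, None, None, None, None, None, None, None, 48, 49, None, None]


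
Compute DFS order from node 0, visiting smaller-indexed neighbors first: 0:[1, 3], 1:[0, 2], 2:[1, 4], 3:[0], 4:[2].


DFS stack-based: start with [0]
Visit order: [0, 1, 2, 4, 3]


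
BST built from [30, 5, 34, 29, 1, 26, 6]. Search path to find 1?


BST root = 30
Search for 1: compare at each node
Path: [30, 5, 1]


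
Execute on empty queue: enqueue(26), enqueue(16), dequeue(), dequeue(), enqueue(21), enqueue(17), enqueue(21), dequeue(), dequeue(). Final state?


enqueue(26) -> [26]
enqueue(16) -> [26, 16]
dequeue() returns 26 -> [16]
dequeue() returns 16 -> []
enqueue(21) -> [21]
enqueue(17) -> [21, 17]
enqueue(21) -> [21, 17, 21]
dequeue() returns 21 -> [17, 21]
dequeue() returns 17 -> [21]
Final queue (front to back): [21]


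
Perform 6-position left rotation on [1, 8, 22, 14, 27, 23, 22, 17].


Left rotate by 6: [22, 17, 1, 8, 22, 14, 27, 23]


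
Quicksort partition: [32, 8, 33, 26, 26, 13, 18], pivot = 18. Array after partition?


Elements <= 18 go left of pivot.
Result: [8, 13, 18, 26, 26, 32, 33], pivot at index 2


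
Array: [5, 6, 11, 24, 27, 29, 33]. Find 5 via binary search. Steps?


Search for 5:
[0,6] mid=3 arr[3]=24
[0,2] mid=1 arr[1]=6
[0,0] mid=0 arr[0]=5
Total: 3 comparisons


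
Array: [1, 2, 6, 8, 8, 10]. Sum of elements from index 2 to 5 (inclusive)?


Prefix sums: [0, 1, 3, 9, 17, 25, 35]
Sum[2..5] = prefix[6] - prefix[2] = 35 - 3 = 32


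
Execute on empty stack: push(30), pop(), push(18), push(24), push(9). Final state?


push(30) -> [30]
pop() returns 30 -> []
push(18) -> [18]
push(24) -> [18, 24]
push(9) -> [18, 24, 9]
Final stack (bottom to top): [18, 24, 9]


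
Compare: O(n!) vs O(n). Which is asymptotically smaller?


linear grows slower than factorial
O(n) is asymptotically smaller; O(n!) grows faster


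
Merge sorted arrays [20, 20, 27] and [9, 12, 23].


Compare heads, take smaller each step.
Merged: [9, 12, 20, 20, 23, 27]


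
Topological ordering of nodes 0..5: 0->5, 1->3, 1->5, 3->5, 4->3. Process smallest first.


Kahn's algorithm, process smallest node first
Order: [0, 1, 2, 4, 3, 5]


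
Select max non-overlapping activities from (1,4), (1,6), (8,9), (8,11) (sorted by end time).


Greedy: pick earliest-ending, then skip overlaps.
Selected (2 activities): [(1, 4), (8, 9)]


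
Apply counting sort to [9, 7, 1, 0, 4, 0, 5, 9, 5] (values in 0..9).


Count array: [2, 1, 0, 0, 1, 2, 0, 1, 0, 2]
Reconstruct: [0, 0, 1, 4, 5, 5, 7, 9, 9]


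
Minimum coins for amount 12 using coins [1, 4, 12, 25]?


dp[0]=0; dp[i]=1+min(dp[i-c] for c in coins)
...dp[7]=4, dp[8]=2, dp[9]=3, dp[10]=4, dp[11]=5, dp[12]=1
Minimum coins for 12 = 1


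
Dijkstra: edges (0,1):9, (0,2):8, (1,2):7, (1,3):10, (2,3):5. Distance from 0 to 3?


Dijkstra from 0:
Distances: {0: 0, 1: 9, 2: 8, 3: 13}
Shortest distance to 3 = 13, path = [0, 2, 3]


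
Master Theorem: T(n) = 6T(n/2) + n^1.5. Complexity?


a=6, b=2, c=1.5. log_2(6)=2.585 > c=1.5. Case 1: O(n^log_b(a)) = O(n^2.585)
Complexity: O(n^2.585)


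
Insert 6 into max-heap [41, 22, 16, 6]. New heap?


Append 6: [41, 22, 16, 6, 6]
Bubble up: no swaps needed
Result: [41, 22, 16, 6, 6]


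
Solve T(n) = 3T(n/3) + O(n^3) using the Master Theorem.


a=3, b=3, c=3. log_3(3)=1 < c=3. Case 3: O(n^c) = O(n^3)
Complexity: O(n^3)


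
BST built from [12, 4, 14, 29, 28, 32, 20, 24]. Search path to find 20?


BST root = 12
Search for 20: compare at each node
Path: [12, 14, 29, 28, 20]


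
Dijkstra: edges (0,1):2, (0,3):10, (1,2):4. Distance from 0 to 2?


Dijkstra from 0:
Distances: {0: 0, 1: 2, 2: 6, 3: 10}
Shortest distance to 2 = 6, path = [0, 1, 2]


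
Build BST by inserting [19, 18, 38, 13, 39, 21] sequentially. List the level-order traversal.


Root = 19; build tree by BST insertion.
Level-Order traversal: [19, 18, 38, 13, 21, 39]


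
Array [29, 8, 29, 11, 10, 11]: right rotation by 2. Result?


Right rotate by 2: [10, 11, 29, 8, 29, 11]


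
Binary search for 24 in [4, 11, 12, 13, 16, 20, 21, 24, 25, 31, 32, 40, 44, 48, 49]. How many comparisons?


Search for 24:
[0,14] mid=7 arr[7]=24
Total: 1 comparisons


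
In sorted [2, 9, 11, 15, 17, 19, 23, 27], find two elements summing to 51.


Two pointers: lo=0, hi=7
No pair sums to 51


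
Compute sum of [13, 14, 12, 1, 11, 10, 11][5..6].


Prefix sums: [0, 13, 27, 39, 40, 51, 61, 72]
Sum[5..6] = prefix[7] - prefix[5] = 72 - 51 = 21


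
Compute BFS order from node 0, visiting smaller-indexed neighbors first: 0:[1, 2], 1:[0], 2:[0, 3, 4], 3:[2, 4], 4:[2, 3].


BFS queue: start with [0]
Visit order: [0, 1, 2, 3, 4]


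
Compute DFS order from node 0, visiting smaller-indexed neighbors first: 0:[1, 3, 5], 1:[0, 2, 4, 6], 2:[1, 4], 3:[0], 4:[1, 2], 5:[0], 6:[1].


DFS stack-based: start with [0]
Visit order: [0, 1, 2, 4, 6, 3, 5]


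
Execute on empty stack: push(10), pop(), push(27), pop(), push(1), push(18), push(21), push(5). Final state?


push(10) -> [10]
pop() returns 10 -> []
push(27) -> [27]
pop() returns 27 -> []
push(1) -> [1]
push(18) -> [1, 18]
push(21) -> [1, 18, 21]
push(5) -> [1, 18, 21, 5]
Final stack (bottom to top): [1, 18, 21, 5]


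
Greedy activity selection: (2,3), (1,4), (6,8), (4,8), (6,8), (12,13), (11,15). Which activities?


Greedy: pick earliest-ending, then skip overlaps.
Selected (3 activities): [(2, 3), (6, 8), (12, 13)]


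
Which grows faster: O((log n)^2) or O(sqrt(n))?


polylogarithmic grows slower than sublinear
O((log n)^2) is asymptotically smaller; O(sqrt(n)) grows faster


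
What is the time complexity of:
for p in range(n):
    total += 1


Per nesting level: O(n) = O(n)
Complexity: O(n)


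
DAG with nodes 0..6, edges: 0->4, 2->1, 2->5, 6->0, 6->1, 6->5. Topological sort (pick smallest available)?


Kahn's algorithm, process smallest node first
Order: [2, 3, 6, 0, 1, 4, 5]


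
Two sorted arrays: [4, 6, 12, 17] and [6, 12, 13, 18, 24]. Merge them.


Compare heads, take smaller each step.
Merged: [4, 6, 6, 12, 12, 13, 17, 18, 24]


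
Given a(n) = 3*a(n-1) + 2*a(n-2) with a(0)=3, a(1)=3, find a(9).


Build bottom-up:
...a(7)=8259, a(8)=29415, a(9)=3*29415+2*8259=104763


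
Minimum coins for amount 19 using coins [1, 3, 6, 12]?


dp[0]=0; dp[i]=1+min(dp[i-c] for c in coins)
...dp[14]=3, dp[15]=2, dp[16]=3, dp[17]=4, dp[18]=2, dp[19]=3
Minimum coins for 19 = 3


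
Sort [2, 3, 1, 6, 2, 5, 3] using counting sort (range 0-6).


Count array: [0, 1, 2, 2, 0, 1, 1]
Reconstruct: [1, 2, 2, 3, 3, 5, 6]


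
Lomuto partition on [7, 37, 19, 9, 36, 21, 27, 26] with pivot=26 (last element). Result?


Elements <= 26 go left of pivot.
Result: [7, 19, 9, 21, 26, 37, 27, 36], pivot at index 4


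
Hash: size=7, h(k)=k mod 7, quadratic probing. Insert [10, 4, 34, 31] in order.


Insertions: 10->slot 3; 4->slot 4; 34->slot 6; 31->slot 0
Table: [31, None, None, 10, 4, None, 34]


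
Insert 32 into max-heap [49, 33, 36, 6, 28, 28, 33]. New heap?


Append 32: [49, 33, 36, 6, 28, 28, 33, 32]
Bubble up: swap idx 7(32) with idx 3(6)
Result: [49, 33, 36, 32, 28, 28, 33, 6]


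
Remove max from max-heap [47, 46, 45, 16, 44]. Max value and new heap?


Max = 47
Replace root with last, heapify down
Resulting heap: [46, 44, 45, 16]


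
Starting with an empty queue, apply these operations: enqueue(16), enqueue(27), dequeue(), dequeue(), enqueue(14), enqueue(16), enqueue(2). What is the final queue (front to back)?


enqueue(16) -> [16]
enqueue(27) -> [16, 27]
dequeue() returns 16 -> [27]
dequeue() returns 27 -> []
enqueue(14) -> [14]
enqueue(16) -> [14, 16]
enqueue(2) -> [14, 16, 2]
Final queue (front to back): [14, 16, 2]


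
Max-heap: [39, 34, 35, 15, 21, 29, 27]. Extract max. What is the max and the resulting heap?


Max = 39
Replace root with last, heapify down
Resulting heap: [35, 34, 29, 15, 21, 27]


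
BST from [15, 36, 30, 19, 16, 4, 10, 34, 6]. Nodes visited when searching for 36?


BST root = 15
Search for 36: compare at each node
Path: [15, 36]


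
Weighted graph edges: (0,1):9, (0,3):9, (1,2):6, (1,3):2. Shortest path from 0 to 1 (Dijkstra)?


Dijkstra from 0:
Distances: {0: 0, 1: 9, 2: 15, 3: 9}
Shortest distance to 1 = 9, path = [0, 1]


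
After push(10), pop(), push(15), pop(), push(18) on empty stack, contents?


push(10) -> [10]
pop() returns 10 -> []
push(15) -> [15]
pop() returns 15 -> []
push(18) -> [18]
Final stack (bottom to top): [18]


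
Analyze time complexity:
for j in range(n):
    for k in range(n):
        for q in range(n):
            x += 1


Per nesting level: O(n) * O(n) * O(n) = O(n^3)
Complexity: O(n^3)


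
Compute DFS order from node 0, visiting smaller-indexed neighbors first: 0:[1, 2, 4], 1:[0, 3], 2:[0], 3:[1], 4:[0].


DFS stack-based: start with [0]
Visit order: [0, 1, 3, 2, 4]


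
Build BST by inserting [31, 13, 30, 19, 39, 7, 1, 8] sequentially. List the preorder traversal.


Root = 31; build tree by BST insertion.
Preorder traversal: [31, 13, 7, 1, 8, 30, 19, 39]


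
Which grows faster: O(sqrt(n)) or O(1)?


constant grows slower than sublinear
O(1) is asymptotically smaller; O(sqrt(n)) grows faster


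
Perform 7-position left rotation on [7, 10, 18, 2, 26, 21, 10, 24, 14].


Left rotate by 7: [24, 14, 7, 10, 18, 2, 26, 21, 10]


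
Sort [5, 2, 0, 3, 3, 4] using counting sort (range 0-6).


Count array: [1, 0, 1, 2, 1, 1, 0]
Reconstruct: [0, 2, 3, 3, 4, 5]


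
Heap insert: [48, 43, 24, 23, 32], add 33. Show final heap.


Append 33: [48, 43, 24, 23, 32, 33]
Bubble up: swap idx 5(33) with idx 2(24)
Result: [48, 43, 33, 23, 32, 24]


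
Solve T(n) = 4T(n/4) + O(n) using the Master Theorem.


a=4, b=4, c=1. log_4(4)=1 = c=1. Case 2: O(n^c log n) = O(n log n)
Complexity: O(n log n)


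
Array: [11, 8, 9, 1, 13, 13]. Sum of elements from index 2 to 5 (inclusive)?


Prefix sums: [0, 11, 19, 28, 29, 42, 55]
Sum[2..5] = prefix[6] - prefix[2] = 55 - 19 = 36


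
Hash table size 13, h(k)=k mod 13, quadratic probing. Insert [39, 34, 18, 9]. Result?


Insertions: 39->slot 0; 34->slot 8; 18->slot 5; 9->slot 9
Table: [39, None, None, None, None, 18, None, None, 34, 9, None, None, None]


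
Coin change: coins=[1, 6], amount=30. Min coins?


dp[0]=0; dp[i]=1+min(dp[i-c] for c in coins)
...dp[25]=5, dp[26]=6, dp[27]=7, dp[28]=8, dp[29]=9, dp[30]=5
Minimum coins for 30 = 5


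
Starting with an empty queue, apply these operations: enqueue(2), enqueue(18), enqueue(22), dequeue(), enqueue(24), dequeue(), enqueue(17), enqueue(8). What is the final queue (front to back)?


enqueue(2) -> [2]
enqueue(18) -> [2, 18]
enqueue(22) -> [2, 18, 22]
dequeue() returns 2 -> [18, 22]
enqueue(24) -> [18, 22, 24]
dequeue() returns 18 -> [22, 24]
enqueue(17) -> [22, 24, 17]
enqueue(8) -> [22, 24, 17, 8]
Final queue (front to back): [22, 24, 17, 8]


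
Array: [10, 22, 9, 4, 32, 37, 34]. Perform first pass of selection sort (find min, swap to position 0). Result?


After one pass: [4, 22, 9, 10, 32, 37, 34]


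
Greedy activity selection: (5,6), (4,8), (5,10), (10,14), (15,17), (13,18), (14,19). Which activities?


Greedy: pick earliest-ending, then skip overlaps.
Selected (3 activities): [(5, 6), (10, 14), (15, 17)]


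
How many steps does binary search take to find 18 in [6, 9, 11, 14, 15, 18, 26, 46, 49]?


Search for 18:
[0,8] mid=4 arr[4]=15
[5,8] mid=6 arr[6]=26
[5,5] mid=5 arr[5]=18
Total: 3 comparisons


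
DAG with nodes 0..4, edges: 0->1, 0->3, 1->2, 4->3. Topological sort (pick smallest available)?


Kahn's algorithm, process smallest node first
Order: [0, 1, 2, 4, 3]


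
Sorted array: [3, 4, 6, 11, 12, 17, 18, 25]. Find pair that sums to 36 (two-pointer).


Two pointers: lo=0, hi=7
Found pair: (11, 25) summing to 36


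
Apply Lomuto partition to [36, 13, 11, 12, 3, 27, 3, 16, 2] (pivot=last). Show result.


Elements <= 2 go left of pivot.
Result: [2, 13, 11, 12, 3, 27, 3, 16, 36], pivot at index 0


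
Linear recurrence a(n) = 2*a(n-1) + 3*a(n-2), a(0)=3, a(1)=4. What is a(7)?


Build bottom-up:
...a(5)=424, a(6)=1277, a(7)=2*1277+3*424=3826


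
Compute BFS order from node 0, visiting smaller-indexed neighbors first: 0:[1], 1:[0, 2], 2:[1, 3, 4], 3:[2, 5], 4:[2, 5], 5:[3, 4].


BFS queue: start with [0]
Visit order: [0, 1, 2, 3, 4, 5]


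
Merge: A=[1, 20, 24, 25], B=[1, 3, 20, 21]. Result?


Compare heads, take smaller each step.
Merged: [1, 1, 3, 20, 20, 21, 24, 25]


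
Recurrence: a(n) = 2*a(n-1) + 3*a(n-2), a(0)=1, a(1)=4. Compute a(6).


Build bottom-up:
...a(4)=101, a(5)=304, a(6)=2*304+3*101=911


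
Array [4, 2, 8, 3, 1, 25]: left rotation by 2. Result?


Left rotate by 2: [8, 3, 1, 25, 4, 2]


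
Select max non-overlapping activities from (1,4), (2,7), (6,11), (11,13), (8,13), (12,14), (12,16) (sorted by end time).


Greedy: pick earliest-ending, then skip overlaps.
Selected (3 activities): [(1, 4), (6, 11), (11, 13)]


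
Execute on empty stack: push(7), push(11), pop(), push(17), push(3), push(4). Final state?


push(7) -> [7]
push(11) -> [7, 11]
pop() returns 11 -> [7]
push(17) -> [7, 17]
push(3) -> [7, 17, 3]
push(4) -> [7, 17, 3, 4]
Final stack (bottom to top): [7, 17, 3, 4]


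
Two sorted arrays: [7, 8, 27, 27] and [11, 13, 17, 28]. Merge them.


Compare heads, take smaller each step.
Merged: [7, 8, 11, 13, 17, 27, 27, 28]


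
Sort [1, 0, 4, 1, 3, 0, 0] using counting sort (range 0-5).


Count array: [3, 2, 0, 1, 1, 0]
Reconstruct: [0, 0, 0, 1, 1, 3, 4]


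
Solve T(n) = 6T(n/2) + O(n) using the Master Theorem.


a=6, b=2, c=1. log_2(6)=2.585 > c=1. Case 1: O(n^log_b(a)) = O(n^2.585)
Complexity: O(n^2.585)


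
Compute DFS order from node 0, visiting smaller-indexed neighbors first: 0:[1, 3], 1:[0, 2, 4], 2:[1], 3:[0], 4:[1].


DFS stack-based: start with [0]
Visit order: [0, 1, 2, 4, 3]


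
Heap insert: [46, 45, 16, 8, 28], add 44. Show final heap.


Append 44: [46, 45, 16, 8, 28, 44]
Bubble up: swap idx 5(44) with idx 2(16)
Result: [46, 45, 44, 8, 28, 16]


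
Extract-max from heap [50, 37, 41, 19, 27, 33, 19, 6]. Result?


Max = 50
Replace root with last, heapify down
Resulting heap: [41, 37, 33, 19, 27, 6, 19]


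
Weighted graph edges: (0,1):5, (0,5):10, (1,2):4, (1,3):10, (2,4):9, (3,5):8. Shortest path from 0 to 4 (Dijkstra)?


Dijkstra from 0:
Distances: {0: 0, 1: 5, 2: 9, 3: 15, 4: 18, 5: 10}
Shortest distance to 4 = 18, path = [0, 1, 2, 4]


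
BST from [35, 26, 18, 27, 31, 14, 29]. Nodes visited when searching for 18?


BST root = 35
Search for 18: compare at each node
Path: [35, 26, 18]


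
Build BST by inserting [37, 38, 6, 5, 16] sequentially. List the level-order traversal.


Root = 37; build tree by BST insertion.
Level-Order traversal: [37, 6, 38, 5, 16]


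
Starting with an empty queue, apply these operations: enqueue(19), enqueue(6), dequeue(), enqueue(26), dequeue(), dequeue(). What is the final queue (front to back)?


enqueue(19) -> [19]
enqueue(6) -> [19, 6]
dequeue() returns 19 -> [6]
enqueue(26) -> [6, 26]
dequeue() returns 6 -> [26]
dequeue() returns 26 -> []
Final queue (front to back): []


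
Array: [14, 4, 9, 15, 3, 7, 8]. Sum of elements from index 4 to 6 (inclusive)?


Prefix sums: [0, 14, 18, 27, 42, 45, 52, 60]
Sum[4..6] = prefix[7] - prefix[4] = 60 - 42 = 18


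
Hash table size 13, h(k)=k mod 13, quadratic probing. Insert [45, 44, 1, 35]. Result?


Insertions: 45->slot 6; 44->slot 5; 1->slot 1; 35->slot 9
Table: [None, 1, None, None, None, 44, 45, None, None, 35, None, None, None]


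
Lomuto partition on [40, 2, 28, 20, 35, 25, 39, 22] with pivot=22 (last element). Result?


Elements <= 22 go left of pivot.
Result: [2, 20, 22, 40, 35, 25, 39, 28], pivot at index 2


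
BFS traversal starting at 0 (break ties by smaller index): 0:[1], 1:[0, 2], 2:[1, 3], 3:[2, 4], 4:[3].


BFS queue: start with [0]
Visit order: [0, 1, 2, 3, 4]


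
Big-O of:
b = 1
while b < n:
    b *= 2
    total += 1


Per nesting level: O(log n) = O(log n)
Complexity: O(log n)


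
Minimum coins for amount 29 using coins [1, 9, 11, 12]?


dp[0]=0; dp[i]=1+min(dp[i-c] for c in coins)
...dp[24]=2, dp[25]=3, dp[26]=4, dp[27]=3, dp[28]=4, dp[29]=3
Minimum coins for 29 = 3


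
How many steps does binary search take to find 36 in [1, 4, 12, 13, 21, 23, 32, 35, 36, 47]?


Search for 36:
[0,9] mid=4 arr[4]=21
[5,9] mid=7 arr[7]=35
[8,9] mid=8 arr[8]=36
Total: 3 comparisons


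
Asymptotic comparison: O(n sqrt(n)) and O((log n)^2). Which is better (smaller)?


polylogarithmic grows slower than n^1.5
O((log n)^2) is asymptotically smaller; O(n sqrt(n)) grows faster


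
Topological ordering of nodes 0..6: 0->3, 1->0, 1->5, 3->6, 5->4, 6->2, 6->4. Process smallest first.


Kahn's algorithm, process smallest node first
Order: [1, 0, 3, 5, 6, 2, 4]


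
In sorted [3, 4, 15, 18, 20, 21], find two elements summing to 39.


Two pointers: lo=0, hi=5
Found pair: (18, 21) summing to 39


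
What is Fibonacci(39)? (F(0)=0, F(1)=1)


F(n)=F(n-1)+F(n-2)
...F(37)=24157817, F(38)=39088169, F(39)=63245986


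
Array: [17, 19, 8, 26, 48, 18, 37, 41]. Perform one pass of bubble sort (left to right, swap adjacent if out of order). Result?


After one pass: [17, 8, 19, 26, 18, 37, 41, 48]


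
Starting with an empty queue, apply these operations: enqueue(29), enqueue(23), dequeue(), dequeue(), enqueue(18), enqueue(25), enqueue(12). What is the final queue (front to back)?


enqueue(29) -> [29]
enqueue(23) -> [29, 23]
dequeue() returns 29 -> [23]
dequeue() returns 23 -> []
enqueue(18) -> [18]
enqueue(25) -> [18, 25]
enqueue(12) -> [18, 25, 12]
Final queue (front to back): [18, 25, 12]


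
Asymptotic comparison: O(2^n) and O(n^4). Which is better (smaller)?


quartic grows slower than exponential
O(n^4) is asymptotically smaller; O(2^n) grows faster


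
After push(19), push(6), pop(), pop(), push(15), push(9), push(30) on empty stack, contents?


push(19) -> [19]
push(6) -> [19, 6]
pop() returns 6 -> [19]
pop() returns 19 -> []
push(15) -> [15]
push(9) -> [15, 9]
push(30) -> [15, 9, 30]
Final stack (bottom to top): [15, 9, 30]


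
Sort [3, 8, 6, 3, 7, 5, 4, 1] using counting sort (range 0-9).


Count array: [0, 1, 0, 2, 1, 1, 1, 1, 1, 0]
Reconstruct: [1, 3, 3, 4, 5, 6, 7, 8]


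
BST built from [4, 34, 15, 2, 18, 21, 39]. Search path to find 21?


BST root = 4
Search for 21: compare at each node
Path: [4, 34, 15, 18, 21]


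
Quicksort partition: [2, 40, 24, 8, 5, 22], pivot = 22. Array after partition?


Elements <= 22 go left of pivot.
Result: [2, 8, 5, 22, 24, 40], pivot at index 3


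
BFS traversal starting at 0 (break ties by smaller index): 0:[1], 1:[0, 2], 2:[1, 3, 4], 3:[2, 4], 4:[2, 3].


BFS queue: start with [0]
Visit order: [0, 1, 2, 3, 4]


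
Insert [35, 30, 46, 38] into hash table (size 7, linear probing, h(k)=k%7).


Insertions: 35->slot 0; 30->slot 2; 46->slot 4; 38->slot 3
Table: [35, None, 30, 38, 46, None, None]


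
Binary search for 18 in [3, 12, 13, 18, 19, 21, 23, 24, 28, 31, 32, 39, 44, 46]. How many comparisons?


Search for 18:
[0,13] mid=6 arr[6]=23
[0,5] mid=2 arr[2]=13
[3,5] mid=4 arr[4]=19
[3,3] mid=3 arr[3]=18
Total: 4 comparisons


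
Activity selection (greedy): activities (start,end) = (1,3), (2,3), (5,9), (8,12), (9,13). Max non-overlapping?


Greedy: pick earliest-ending, then skip overlaps.
Selected (3 activities): [(1, 3), (5, 9), (9, 13)]


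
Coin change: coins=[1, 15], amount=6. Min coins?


dp[0]=0; dp[i]=1+min(dp[i-c] for c in coins)
...dp[1]=1, dp[2]=2, dp[3]=3, dp[4]=4, dp[5]=5, dp[6]=6
Minimum coins for 6 = 6


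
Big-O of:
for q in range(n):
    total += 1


Per nesting level: O(n) = O(n)
Complexity: O(n)


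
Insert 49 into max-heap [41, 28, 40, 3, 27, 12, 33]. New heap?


Append 49: [41, 28, 40, 3, 27, 12, 33, 49]
Bubble up: swap idx 7(49) with idx 3(3); swap idx 3(49) with idx 1(28); swap idx 1(49) with idx 0(41)
Result: [49, 41, 40, 28, 27, 12, 33, 3]


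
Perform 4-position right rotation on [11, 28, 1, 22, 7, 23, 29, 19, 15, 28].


Right rotate by 4: [29, 19, 15, 28, 11, 28, 1, 22, 7, 23]


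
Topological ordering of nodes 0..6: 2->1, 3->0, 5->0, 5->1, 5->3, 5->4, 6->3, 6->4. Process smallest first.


Kahn's algorithm, process smallest node first
Order: [2, 5, 1, 6, 3, 0, 4]


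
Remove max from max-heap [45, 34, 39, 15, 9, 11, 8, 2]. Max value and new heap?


Max = 45
Replace root with last, heapify down
Resulting heap: [39, 34, 11, 15, 9, 2, 8]


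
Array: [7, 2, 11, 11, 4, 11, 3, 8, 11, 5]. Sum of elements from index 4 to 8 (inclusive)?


Prefix sums: [0, 7, 9, 20, 31, 35, 46, 49, 57, 68, 73]
Sum[4..8] = prefix[9] - prefix[4] = 68 - 31 = 37


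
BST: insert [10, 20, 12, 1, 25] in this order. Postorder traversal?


Root = 10; build tree by BST insertion.
Postorder traversal: [1, 12, 25, 20, 10]


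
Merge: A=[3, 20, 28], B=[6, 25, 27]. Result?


Compare heads, take smaller each step.
Merged: [3, 6, 20, 25, 27, 28]


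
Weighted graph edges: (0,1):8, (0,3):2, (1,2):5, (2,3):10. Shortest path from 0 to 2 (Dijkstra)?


Dijkstra from 0:
Distances: {0: 0, 1: 8, 2: 12, 3: 2}
Shortest distance to 2 = 12, path = [0, 3, 2]


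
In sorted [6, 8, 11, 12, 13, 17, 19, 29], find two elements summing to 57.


Two pointers: lo=0, hi=7
No pair sums to 57


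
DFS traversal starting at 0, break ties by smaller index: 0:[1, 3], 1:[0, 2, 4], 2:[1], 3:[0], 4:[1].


DFS stack-based: start with [0]
Visit order: [0, 1, 2, 4, 3]


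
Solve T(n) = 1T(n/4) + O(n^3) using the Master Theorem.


a=1, b=4, c=3. log_4(1)=0 < c=3. Case 3: O(n^c) = O(n^3)
Complexity: O(n^3)


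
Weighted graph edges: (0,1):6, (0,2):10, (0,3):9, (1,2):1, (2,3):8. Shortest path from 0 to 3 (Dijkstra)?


Dijkstra from 0:
Distances: {0: 0, 1: 6, 2: 7, 3: 9}
Shortest distance to 3 = 9, path = [0, 3]


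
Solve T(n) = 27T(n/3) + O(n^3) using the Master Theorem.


a=27, b=3, c=3. log_3(27)=3 = c=3. Case 2: O(n^c log n) = O(n^3 log n)
Complexity: O(n^3 log n)


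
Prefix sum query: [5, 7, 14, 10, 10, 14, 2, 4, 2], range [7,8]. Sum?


Prefix sums: [0, 5, 12, 26, 36, 46, 60, 62, 66, 68]
Sum[7..8] = prefix[9] - prefix[7] = 68 - 62 = 6


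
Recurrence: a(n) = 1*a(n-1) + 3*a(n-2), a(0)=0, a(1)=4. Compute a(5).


Build bottom-up:
...a(3)=16, a(4)=28, a(5)=1*28+3*16=76


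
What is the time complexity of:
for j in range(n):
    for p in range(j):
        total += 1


Per nesting level: O(n) * O(n) [triangular over j] = O(n^2)
Complexity: O(n^2)


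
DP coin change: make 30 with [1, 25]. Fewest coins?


dp[0]=0; dp[i]=1+min(dp[i-c] for c in coins)
...dp[25]=1, dp[26]=2, dp[27]=3, dp[28]=4, dp[29]=5, dp[30]=6
Minimum coins for 30 = 6


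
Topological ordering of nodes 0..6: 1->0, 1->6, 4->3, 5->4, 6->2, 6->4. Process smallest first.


Kahn's algorithm, process smallest node first
Order: [1, 0, 5, 6, 2, 4, 3]


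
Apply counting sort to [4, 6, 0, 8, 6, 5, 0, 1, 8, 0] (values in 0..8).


Count array: [3, 1, 0, 0, 1, 1, 2, 0, 2]
Reconstruct: [0, 0, 0, 1, 4, 5, 6, 6, 8, 8]


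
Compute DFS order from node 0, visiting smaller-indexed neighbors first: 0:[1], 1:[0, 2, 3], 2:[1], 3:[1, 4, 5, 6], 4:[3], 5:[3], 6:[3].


DFS stack-based: start with [0]
Visit order: [0, 1, 2, 3, 4, 5, 6]


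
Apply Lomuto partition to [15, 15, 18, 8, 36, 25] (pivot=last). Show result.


Elements <= 25 go left of pivot.
Result: [15, 15, 18, 8, 25, 36], pivot at index 4


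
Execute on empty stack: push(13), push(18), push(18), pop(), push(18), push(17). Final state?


push(13) -> [13]
push(18) -> [13, 18]
push(18) -> [13, 18, 18]
pop() returns 18 -> [13, 18]
push(18) -> [13, 18, 18]
push(17) -> [13, 18, 18, 17]
Final stack (bottom to top): [13, 18, 18, 17]


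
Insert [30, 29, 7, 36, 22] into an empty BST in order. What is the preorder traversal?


Root = 30; build tree by BST insertion.
Preorder traversal: [30, 29, 7, 22, 36]


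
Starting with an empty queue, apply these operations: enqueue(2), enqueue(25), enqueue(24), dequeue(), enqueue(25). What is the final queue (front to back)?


enqueue(2) -> [2]
enqueue(25) -> [2, 25]
enqueue(24) -> [2, 25, 24]
dequeue() returns 2 -> [25, 24]
enqueue(25) -> [25, 24, 25]
Final queue (front to back): [25, 24, 25]


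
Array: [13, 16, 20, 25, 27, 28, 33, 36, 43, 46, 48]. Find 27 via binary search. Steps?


Search for 27:
[0,10] mid=5 arr[5]=28
[0,4] mid=2 arr[2]=20
[3,4] mid=3 arr[3]=25
[4,4] mid=4 arr[4]=27
Total: 4 comparisons


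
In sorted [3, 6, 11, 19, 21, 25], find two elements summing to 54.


Two pointers: lo=0, hi=5
No pair sums to 54


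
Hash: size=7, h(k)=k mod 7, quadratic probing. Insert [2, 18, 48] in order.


Insertions: 2->slot 2; 18->slot 4; 48->slot 6
Table: [None, None, 2, None, 18, None, 48]


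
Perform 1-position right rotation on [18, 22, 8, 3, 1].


Right rotate by 1: [1, 18, 22, 8, 3]


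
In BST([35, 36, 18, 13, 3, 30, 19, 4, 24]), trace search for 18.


BST root = 35
Search for 18: compare at each node
Path: [35, 18]


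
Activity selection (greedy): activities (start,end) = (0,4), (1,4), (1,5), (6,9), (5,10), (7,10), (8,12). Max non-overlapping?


Greedy: pick earliest-ending, then skip overlaps.
Selected (2 activities): [(0, 4), (6, 9)]


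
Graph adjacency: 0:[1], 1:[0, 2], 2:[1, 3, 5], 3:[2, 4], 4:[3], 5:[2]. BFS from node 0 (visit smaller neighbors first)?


BFS queue: start with [0]
Visit order: [0, 1, 2, 3, 5, 4]


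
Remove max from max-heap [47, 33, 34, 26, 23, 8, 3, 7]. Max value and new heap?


Max = 47
Replace root with last, heapify down
Resulting heap: [34, 33, 8, 26, 23, 7, 3]


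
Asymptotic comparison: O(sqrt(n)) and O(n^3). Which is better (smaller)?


sublinear grows slower than cubic
O(sqrt(n)) is asymptotically smaller; O(n^3) grows faster


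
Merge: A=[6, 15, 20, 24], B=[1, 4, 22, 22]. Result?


Compare heads, take smaller each step.
Merged: [1, 4, 6, 15, 20, 22, 22, 24]


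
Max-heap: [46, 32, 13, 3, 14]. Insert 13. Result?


Append 13: [46, 32, 13, 3, 14, 13]
Bubble up: no swaps needed
Result: [46, 32, 13, 3, 14, 13]


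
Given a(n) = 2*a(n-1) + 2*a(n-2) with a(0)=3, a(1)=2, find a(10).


Build bottom-up:
...a(8)=3760, a(9)=10272, a(10)=2*10272+2*3760=28064


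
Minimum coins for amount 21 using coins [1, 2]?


dp[0]=0; dp[i]=1+min(dp[i-c] for c in coins)
...dp[16]=8, dp[17]=9, dp[18]=9, dp[19]=10, dp[20]=10, dp[21]=11
Minimum coins for 21 = 11


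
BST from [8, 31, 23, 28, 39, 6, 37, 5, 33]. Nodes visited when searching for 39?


BST root = 8
Search for 39: compare at each node
Path: [8, 31, 39]


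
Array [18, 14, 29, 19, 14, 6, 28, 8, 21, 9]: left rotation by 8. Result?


Left rotate by 8: [21, 9, 18, 14, 29, 19, 14, 6, 28, 8]


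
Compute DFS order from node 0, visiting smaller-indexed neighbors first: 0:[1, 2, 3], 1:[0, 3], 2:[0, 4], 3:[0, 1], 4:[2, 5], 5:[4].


DFS stack-based: start with [0]
Visit order: [0, 1, 3, 2, 4, 5]


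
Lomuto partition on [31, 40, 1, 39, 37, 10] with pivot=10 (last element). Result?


Elements <= 10 go left of pivot.
Result: [1, 10, 31, 39, 37, 40], pivot at index 1


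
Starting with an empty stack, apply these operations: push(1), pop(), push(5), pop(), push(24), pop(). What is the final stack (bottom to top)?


push(1) -> [1]
pop() returns 1 -> []
push(5) -> [5]
pop() returns 5 -> []
push(24) -> [24]
pop() returns 24 -> []
Final stack (bottom to top): []


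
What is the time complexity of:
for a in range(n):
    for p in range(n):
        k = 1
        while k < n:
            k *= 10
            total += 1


Per nesting level: O(n) * O(n) * O(log n) = O(n^2 log n)
Complexity: O(n^2 log n)


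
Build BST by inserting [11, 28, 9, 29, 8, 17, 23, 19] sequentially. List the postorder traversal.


Root = 11; build tree by BST insertion.
Postorder traversal: [8, 9, 19, 23, 17, 29, 28, 11]


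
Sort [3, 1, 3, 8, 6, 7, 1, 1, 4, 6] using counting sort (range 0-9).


Count array: [0, 3, 0, 2, 1, 0, 2, 1, 1, 0]
Reconstruct: [1, 1, 1, 3, 3, 4, 6, 6, 7, 8]


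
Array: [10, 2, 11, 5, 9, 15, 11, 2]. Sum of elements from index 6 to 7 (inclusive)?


Prefix sums: [0, 10, 12, 23, 28, 37, 52, 63, 65]
Sum[6..7] = prefix[8] - prefix[6] = 65 - 52 = 13


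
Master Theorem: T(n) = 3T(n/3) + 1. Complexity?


a=3, b=3, c=0. log_3(3)=1 > c=0. Case 1: O(n^log_b(a)) = O(n)
Complexity: O(n)


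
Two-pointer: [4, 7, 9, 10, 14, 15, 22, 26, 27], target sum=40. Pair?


Two pointers: lo=0, hi=8
Found pair: (14, 26) summing to 40


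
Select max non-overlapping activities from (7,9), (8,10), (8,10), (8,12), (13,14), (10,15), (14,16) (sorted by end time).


Greedy: pick earliest-ending, then skip overlaps.
Selected (3 activities): [(7, 9), (13, 14), (14, 16)]


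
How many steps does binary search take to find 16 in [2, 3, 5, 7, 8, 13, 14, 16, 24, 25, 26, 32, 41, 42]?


Search for 16:
[0,13] mid=6 arr[6]=14
[7,13] mid=10 arr[10]=26
[7,9] mid=8 arr[8]=24
[7,7] mid=7 arr[7]=16
Total: 4 comparisons


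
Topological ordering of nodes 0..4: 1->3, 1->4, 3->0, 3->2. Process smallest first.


Kahn's algorithm, process smallest node first
Order: [1, 3, 0, 2, 4]


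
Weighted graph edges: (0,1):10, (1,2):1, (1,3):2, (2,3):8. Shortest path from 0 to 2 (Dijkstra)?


Dijkstra from 0:
Distances: {0: 0, 1: 10, 2: 11, 3: 12}
Shortest distance to 2 = 11, path = [0, 1, 2]


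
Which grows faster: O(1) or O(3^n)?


constant grows slower than exponential (base 3)
O(1) is asymptotically smaller; O(3^n) grows faster


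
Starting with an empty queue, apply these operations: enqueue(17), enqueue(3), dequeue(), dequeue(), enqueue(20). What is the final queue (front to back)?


enqueue(17) -> [17]
enqueue(3) -> [17, 3]
dequeue() returns 17 -> [3]
dequeue() returns 3 -> []
enqueue(20) -> [20]
Final queue (front to back): [20]


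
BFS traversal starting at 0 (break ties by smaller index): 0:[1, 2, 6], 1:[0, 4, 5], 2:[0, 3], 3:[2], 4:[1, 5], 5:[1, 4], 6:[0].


BFS queue: start with [0]
Visit order: [0, 1, 2, 6, 4, 5, 3]


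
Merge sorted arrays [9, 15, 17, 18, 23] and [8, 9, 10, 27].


Compare heads, take smaller each step.
Merged: [8, 9, 9, 10, 15, 17, 18, 23, 27]


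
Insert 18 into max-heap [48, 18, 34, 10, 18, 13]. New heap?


Append 18: [48, 18, 34, 10, 18, 13, 18]
Bubble up: no swaps needed
Result: [48, 18, 34, 10, 18, 13, 18]


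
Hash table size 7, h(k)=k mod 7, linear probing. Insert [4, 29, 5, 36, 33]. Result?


Insertions: 4->slot 4; 29->slot 1; 5->slot 5; 36->slot 2; 33->slot 6
Table: [None, 29, 36, None, 4, 5, 33]


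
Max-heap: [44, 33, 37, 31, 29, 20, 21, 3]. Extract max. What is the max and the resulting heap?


Max = 44
Replace root with last, heapify down
Resulting heap: [37, 33, 21, 31, 29, 20, 3]


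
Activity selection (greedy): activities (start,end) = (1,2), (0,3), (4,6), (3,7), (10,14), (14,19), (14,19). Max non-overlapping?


Greedy: pick earliest-ending, then skip overlaps.
Selected (4 activities): [(1, 2), (4, 6), (10, 14), (14, 19)]


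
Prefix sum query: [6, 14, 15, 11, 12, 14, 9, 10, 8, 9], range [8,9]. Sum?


Prefix sums: [0, 6, 20, 35, 46, 58, 72, 81, 91, 99, 108]
Sum[8..9] = prefix[10] - prefix[8] = 108 - 91 = 17


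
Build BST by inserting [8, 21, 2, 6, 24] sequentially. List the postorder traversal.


Root = 8; build tree by BST insertion.
Postorder traversal: [6, 2, 24, 21, 8]


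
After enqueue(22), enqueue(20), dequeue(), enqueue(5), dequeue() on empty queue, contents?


enqueue(22) -> [22]
enqueue(20) -> [22, 20]
dequeue() returns 22 -> [20]
enqueue(5) -> [20, 5]
dequeue() returns 20 -> [5]
Final queue (front to back): [5]


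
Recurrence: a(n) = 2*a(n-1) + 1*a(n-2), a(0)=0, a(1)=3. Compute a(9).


Build bottom-up:
...a(7)=507, a(8)=1224, a(9)=2*1224+1*507=2955


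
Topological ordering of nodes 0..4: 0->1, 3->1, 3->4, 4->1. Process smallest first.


Kahn's algorithm, process smallest node first
Order: [0, 2, 3, 4, 1]


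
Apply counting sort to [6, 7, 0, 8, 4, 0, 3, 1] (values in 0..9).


Count array: [2, 1, 0, 1, 1, 0, 1, 1, 1, 0]
Reconstruct: [0, 0, 1, 3, 4, 6, 7, 8]


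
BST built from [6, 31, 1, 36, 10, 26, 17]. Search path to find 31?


BST root = 6
Search for 31: compare at each node
Path: [6, 31]


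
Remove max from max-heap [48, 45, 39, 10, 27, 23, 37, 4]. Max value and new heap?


Max = 48
Replace root with last, heapify down
Resulting heap: [45, 27, 39, 10, 4, 23, 37]


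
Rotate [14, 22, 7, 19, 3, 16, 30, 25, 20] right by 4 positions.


Right rotate by 4: [16, 30, 25, 20, 14, 22, 7, 19, 3]


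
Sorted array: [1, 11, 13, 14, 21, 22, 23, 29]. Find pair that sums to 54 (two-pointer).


Two pointers: lo=0, hi=7
No pair sums to 54


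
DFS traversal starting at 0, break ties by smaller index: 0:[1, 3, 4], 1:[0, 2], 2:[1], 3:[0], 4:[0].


DFS stack-based: start with [0]
Visit order: [0, 1, 2, 3, 4]


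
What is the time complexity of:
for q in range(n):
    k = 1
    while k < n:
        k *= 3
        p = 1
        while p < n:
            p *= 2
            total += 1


Per nesting level: O(n) * O(log n) * O(log n) = O(n (log n)^2)
Complexity: O(n (log n)^2)


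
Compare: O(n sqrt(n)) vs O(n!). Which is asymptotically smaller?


n^1.5 grows slower than factorial
O(n sqrt(n)) is asymptotically smaller; O(n!) grows faster


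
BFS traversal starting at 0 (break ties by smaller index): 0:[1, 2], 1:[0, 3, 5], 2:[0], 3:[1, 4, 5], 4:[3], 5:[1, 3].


BFS queue: start with [0]
Visit order: [0, 1, 2, 3, 5, 4]


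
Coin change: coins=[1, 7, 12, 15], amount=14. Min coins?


dp[0]=0; dp[i]=1+min(dp[i-c] for c in coins)
...dp[9]=3, dp[10]=4, dp[11]=5, dp[12]=1, dp[13]=2, dp[14]=2
Minimum coins for 14 = 2


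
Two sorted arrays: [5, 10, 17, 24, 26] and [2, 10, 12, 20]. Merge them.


Compare heads, take smaller each step.
Merged: [2, 5, 10, 10, 12, 17, 20, 24, 26]


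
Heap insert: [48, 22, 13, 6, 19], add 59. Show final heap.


Append 59: [48, 22, 13, 6, 19, 59]
Bubble up: swap idx 5(59) with idx 2(13); swap idx 2(59) with idx 0(48)
Result: [59, 22, 48, 6, 19, 13]


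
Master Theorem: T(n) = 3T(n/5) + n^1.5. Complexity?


a=3, b=5, c=1.5. log_5(3)=0.683 < c=1.5. Case 3: O(n^c) = O(n^1.500)
Complexity: O(n^1.500)


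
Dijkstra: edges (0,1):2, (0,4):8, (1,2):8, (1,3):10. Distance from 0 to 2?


Dijkstra from 0:
Distances: {0: 0, 1: 2, 2: 10, 3: 12, 4: 8}
Shortest distance to 2 = 10, path = [0, 1, 2]


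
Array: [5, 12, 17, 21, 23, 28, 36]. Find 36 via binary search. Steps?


Search for 36:
[0,6] mid=3 arr[3]=21
[4,6] mid=5 arr[5]=28
[6,6] mid=6 arr[6]=36
Total: 3 comparisons


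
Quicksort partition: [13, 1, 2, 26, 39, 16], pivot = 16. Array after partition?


Elements <= 16 go left of pivot.
Result: [13, 1, 2, 16, 39, 26], pivot at index 3


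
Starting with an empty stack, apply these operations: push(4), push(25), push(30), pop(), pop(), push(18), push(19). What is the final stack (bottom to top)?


push(4) -> [4]
push(25) -> [4, 25]
push(30) -> [4, 25, 30]
pop() returns 30 -> [4, 25]
pop() returns 25 -> [4]
push(18) -> [4, 18]
push(19) -> [4, 18, 19]
Final stack (bottom to top): [4, 18, 19]
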